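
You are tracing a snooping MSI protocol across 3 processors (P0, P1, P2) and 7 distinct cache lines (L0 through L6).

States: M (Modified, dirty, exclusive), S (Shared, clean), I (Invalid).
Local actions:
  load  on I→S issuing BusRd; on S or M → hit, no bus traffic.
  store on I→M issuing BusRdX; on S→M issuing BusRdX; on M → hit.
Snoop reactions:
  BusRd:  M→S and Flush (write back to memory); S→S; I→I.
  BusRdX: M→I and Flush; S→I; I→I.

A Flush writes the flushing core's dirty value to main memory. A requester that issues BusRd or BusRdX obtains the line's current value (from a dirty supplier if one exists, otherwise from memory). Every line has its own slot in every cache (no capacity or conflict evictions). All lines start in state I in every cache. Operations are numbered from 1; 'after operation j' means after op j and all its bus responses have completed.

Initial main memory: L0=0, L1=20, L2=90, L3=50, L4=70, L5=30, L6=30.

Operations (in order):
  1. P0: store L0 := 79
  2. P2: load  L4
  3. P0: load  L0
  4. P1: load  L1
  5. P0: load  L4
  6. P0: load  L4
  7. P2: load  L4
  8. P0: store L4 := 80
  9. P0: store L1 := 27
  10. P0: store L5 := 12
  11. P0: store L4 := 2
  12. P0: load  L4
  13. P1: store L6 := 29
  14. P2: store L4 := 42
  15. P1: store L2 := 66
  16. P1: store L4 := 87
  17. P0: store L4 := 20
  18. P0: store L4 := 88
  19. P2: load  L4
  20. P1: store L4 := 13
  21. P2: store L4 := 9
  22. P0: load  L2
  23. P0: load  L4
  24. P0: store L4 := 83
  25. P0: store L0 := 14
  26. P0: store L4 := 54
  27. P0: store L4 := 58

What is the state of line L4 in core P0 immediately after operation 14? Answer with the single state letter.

state = I

[1] P0: store L0 := 79 | P0:M(79), P1:I, P2:I | bus: BusRdX
[2] P2: load  L4 | P0:I, P1:I, P2:S(70) | bus: BusRd
[3] P0: load  L0 | P0:M(79), P1:I, P2:I | bus: none
[4] P1: load  L1 | P0:I, P1:S(20), P2:I | bus: BusRd
[5] P0: load  L4 | P0:S(70), P1:I, P2:S(70) | bus: BusRd
[6] P0: load  L4 | P0:S(70), P1:I, P2:S(70) | bus: none
[7] P2: load  L4 | P0:S(70), P1:I, P2:S(70) | bus: none
[8] P0: store L4 := 80 | P0:M(80), P1:I, P2:I | bus: BusRdX
[9] P0: store L1 := 27 | P0:M(27), P1:I, P2:I | bus: BusRdX
[10] P0: store L5 := 12 | P0:M(12), P1:I, P2:I | bus: BusRdX
[11] P0: store L4 := 2 | P0:M(2), P1:I, P2:I | bus: none
[12] P0: load  L4 | P0:M(2), P1:I, P2:I | bus: none
[13] P1: store L6 := 29 | P0:I, P1:M(29), P2:I | bus: BusRdX
[14] P2: store L4 := 42 | P0:I, P1:I, P2:M(42) | bus: BusRdX,Flush
[15] P1: store L2 := 66 | P0:I, P1:M(66), P2:I | bus: BusRdX
[16] P1: store L4 := 87 | P0:I, P1:M(87), P2:I | bus: BusRdX,Flush
[17] P0: store L4 := 20 | P0:M(20), P1:I, P2:I | bus: BusRdX,Flush
[18] P0: store L4 := 88 | P0:M(88), P1:I, P2:I | bus: none
[19] P2: load  L4 | P0:S(88), P1:I, P2:S(88) | bus: BusRd,Flush
[20] P1: store L4 := 13 | P0:I, P1:M(13), P2:I | bus: BusRdX
[21] P2: store L4 := 9 | P0:I, P1:I, P2:M(9) | bus: BusRdX,Flush
[22] P0: load  L2 | P0:S(66), P1:S(66), P2:I | bus: BusRd,Flush
[23] P0: load  L4 | P0:S(9), P1:I, P2:S(9) | bus: BusRd,Flush
[24] P0: store L4 := 83 | P0:M(83), P1:I, P2:I | bus: BusRdX
[25] P0: store L0 := 14 | P0:M(14), P1:I, P2:I | bus: none
[26] P0: store L4 := 54 | P0:M(54), P1:I, P2:I | bus: none
[27] P0: store L4 := 58 | P0:M(58), P1:I, P2:I | bus: none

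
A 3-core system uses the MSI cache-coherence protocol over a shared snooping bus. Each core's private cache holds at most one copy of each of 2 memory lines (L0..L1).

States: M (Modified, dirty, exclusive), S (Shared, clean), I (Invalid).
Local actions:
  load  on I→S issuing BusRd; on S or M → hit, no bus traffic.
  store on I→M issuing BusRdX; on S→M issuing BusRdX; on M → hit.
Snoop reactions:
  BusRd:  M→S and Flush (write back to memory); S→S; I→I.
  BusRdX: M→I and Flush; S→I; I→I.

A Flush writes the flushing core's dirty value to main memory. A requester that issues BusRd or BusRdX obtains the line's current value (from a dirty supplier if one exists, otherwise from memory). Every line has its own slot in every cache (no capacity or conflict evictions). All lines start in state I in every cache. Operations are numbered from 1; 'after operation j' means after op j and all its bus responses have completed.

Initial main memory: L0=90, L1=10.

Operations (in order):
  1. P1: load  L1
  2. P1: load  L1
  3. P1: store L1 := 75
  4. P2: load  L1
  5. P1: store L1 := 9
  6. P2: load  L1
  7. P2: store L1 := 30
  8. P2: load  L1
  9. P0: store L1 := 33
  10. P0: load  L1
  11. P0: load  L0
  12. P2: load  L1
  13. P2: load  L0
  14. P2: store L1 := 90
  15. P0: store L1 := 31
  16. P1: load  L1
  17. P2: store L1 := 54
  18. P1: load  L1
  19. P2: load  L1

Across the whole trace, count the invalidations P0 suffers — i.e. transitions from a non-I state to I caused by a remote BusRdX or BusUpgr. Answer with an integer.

invalidations = 2

step 1: P1: load  L1  ⟶  ISI  (L1)  txn=BusRd  M[L1]=10
step 2: P1: load  L1  ⟶  ISI  (L1)  txn=∅  M[L1]=10
step 3: P1: store L1 := 75  ⟶  IMI  (L1)  txn=BusRdX  M[L1]=10
step 4: P2: load  L1  ⟶  ISS  (L1)  txn=BusRd+Flush  M[L1]=75
step 5: P1: store L1 := 9  ⟶  IMI  (L1)  txn=BusRdX  M[L1]=75
step 6: P2: load  L1  ⟶  ISS  (L1)  txn=BusRd+Flush  M[L1]=9
step 7: P2: store L1 := 30  ⟶  IIM  (L1)  txn=BusRdX  M[L1]=9
step 8: P2: load  L1  ⟶  IIM  (L1)  txn=∅  M[L1]=9
step 9: P0: store L1 := 33  ⟶  MII  (L1)  txn=BusRdX+Flush  M[L1]=30
step 10: P0: load  L1  ⟶  MII  (L1)  txn=∅  M[L1]=30
step 11: P0: load  L0  ⟶  SII  (L0)  txn=BusRd  M[L0]=90
step 12: P2: load  L1  ⟶  SIS  (L1)  txn=BusRd+Flush  M[L1]=33
step 13: P2: load  L0  ⟶  SIS  (L0)  txn=BusRd  M[L0]=90
step 14: P2: store L1 := 90  ⟶  IIM  (L1)  txn=BusRdX  M[L1]=33
step 15: P0: store L1 := 31  ⟶  MII  (L1)  txn=BusRdX+Flush  M[L1]=90
step 16: P1: load  L1  ⟶  SSI  (L1)  txn=BusRd+Flush  M[L1]=31
step 17: P2: store L1 := 54  ⟶  IIM  (L1)  txn=BusRdX  M[L1]=31
step 18: P1: load  L1  ⟶  ISS  (L1)  txn=BusRd+Flush  M[L1]=54
step 19: P2: load  L1  ⟶  ISS  (L1)  txn=∅  M[L1]=54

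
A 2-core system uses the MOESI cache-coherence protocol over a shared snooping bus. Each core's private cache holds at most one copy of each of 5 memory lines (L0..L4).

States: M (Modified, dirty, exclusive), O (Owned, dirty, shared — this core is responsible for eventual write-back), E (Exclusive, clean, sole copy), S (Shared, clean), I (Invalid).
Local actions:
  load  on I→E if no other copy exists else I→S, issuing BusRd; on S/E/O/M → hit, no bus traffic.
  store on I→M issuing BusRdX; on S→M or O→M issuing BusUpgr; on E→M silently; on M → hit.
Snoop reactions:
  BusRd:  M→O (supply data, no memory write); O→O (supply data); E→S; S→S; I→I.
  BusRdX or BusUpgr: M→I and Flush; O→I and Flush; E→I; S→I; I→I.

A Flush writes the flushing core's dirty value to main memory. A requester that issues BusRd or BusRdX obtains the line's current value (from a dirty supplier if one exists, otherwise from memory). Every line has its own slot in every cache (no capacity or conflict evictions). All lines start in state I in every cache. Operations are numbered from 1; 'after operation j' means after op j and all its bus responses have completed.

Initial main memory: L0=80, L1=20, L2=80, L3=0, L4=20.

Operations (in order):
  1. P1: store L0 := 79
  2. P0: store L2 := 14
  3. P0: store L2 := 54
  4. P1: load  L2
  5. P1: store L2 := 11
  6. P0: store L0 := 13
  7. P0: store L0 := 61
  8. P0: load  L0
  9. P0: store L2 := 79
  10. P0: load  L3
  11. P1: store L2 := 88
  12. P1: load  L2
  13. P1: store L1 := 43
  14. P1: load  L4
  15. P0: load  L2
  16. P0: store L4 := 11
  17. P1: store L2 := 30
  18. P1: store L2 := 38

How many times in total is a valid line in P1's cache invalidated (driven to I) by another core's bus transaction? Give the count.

invalidations = 3

step 1: P1: store L0 := 79  ⟶  IM  (L0)  txn=BusRdX  M[L0]=80
step 2: P0: store L2 := 14  ⟶  MI  (L2)  txn=BusRdX  M[L2]=80
step 3: P0: store L2 := 54  ⟶  MI  (L2)  txn=∅  M[L2]=80
step 4: P1: load  L2  ⟶  OS  (L2)  txn=BusRd  M[L2]=80
step 5: P1: store L2 := 11  ⟶  IM  (L2)  txn=BusUpgr+Flush  M[L2]=54
step 6: P0: store L0 := 13  ⟶  MI  (L0)  txn=BusRdX+Flush  M[L0]=79
step 7: P0: store L0 := 61  ⟶  MI  (L0)  txn=∅  M[L0]=79
step 8: P0: load  L0  ⟶  MI  (L0)  txn=∅  M[L0]=79
step 9: P0: store L2 := 79  ⟶  MI  (L2)  txn=BusRdX+Flush  M[L2]=11
step 10: P0: load  L3  ⟶  EI  (L3)  txn=BusRd  M[L3]=0
step 11: P1: store L2 := 88  ⟶  IM  (L2)  txn=BusRdX+Flush  M[L2]=79
step 12: P1: load  L2  ⟶  IM  (L2)  txn=∅  M[L2]=79
step 13: P1: store L1 := 43  ⟶  IM  (L1)  txn=BusRdX  M[L1]=20
step 14: P1: load  L4  ⟶  IE  (L4)  txn=BusRd  M[L4]=20
step 15: P0: load  L2  ⟶  SO  (L2)  txn=BusRd  M[L2]=79
step 16: P0: store L4 := 11  ⟶  MI  (L4)  txn=BusRdX  M[L4]=20
step 17: P1: store L2 := 30  ⟶  IM  (L2)  txn=BusUpgr  M[L2]=79
step 18: P1: store L2 := 38  ⟶  IM  (L2)  txn=∅  M[L2]=79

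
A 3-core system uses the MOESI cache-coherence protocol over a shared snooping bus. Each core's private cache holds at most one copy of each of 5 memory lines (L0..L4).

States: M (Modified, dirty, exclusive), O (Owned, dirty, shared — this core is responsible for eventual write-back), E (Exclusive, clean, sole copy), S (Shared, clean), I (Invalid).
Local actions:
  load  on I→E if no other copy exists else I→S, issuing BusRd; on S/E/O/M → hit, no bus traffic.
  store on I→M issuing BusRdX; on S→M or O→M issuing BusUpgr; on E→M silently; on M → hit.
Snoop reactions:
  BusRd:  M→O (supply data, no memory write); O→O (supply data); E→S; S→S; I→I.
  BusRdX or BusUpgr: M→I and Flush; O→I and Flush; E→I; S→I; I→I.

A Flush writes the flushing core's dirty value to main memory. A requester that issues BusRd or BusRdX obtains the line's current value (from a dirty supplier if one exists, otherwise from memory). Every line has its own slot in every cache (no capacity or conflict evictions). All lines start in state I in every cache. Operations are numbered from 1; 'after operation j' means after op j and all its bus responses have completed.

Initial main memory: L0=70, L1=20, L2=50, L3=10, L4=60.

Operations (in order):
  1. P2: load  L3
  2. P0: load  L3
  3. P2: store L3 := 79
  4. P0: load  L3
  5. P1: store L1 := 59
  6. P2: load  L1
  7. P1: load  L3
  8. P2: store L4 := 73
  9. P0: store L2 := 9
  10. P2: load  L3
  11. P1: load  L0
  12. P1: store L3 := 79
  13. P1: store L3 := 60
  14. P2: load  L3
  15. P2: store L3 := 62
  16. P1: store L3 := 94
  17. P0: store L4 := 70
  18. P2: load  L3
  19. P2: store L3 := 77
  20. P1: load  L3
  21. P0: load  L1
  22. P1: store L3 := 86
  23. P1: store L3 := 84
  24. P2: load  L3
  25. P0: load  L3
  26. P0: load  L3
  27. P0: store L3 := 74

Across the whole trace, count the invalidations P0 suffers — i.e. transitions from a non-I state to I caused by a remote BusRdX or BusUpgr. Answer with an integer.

  op1 P2: load  L3 → I/I/E on L3; bus BusRd; mem=10
  op2 P0: load  L3 → S/I/S on L3; bus BusRd; mem=10
  op3 P2: store L3 := 79 → I/I/M on L3; bus BusUpgr; mem=10
  op4 P0: load  L3 → S/I/O on L3; bus BusRd; mem=10
  op5 P1: store L1 := 59 → I/M/I on L1; bus BusRdX; mem=20
  op6 P2: load  L1 → I/O/S on L1; bus BusRd; mem=20
  op7 P1: load  L3 → S/S/O on L3; bus BusRd; mem=10
  op8 P2: store L4 := 73 → I/I/M on L4; bus BusRdX; mem=60
  op9 P0: store L2 := 9 → M/I/I on L2; bus BusRdX; mem=50
  op10 P2: load  L3 → S/S/O on L3; bus (none); mem=10
  op11 P1: load  L0 → I/E/I on L0; bus BusRd; mem=70
  op12 P1: store L3 := 79 → I/M/I on L3; bus BusUpgr Flush; mem=79
  op13 P1: store L3 := 60 → I/M/I on L3; bus (none); mem=79
  op14 P2: load  L3 → I/O/S on L3; bus BusRd; mem=79
  op15 P2: store L3 := 62 → I/I/M on L3; bus BusUpgr Flush; mem=60
  op16 P1: store L3 := 94 → I/M/I on L3; bus BusRdX Flush; mem=62
  op17 P0: store L4 := 70 → M/I/I on L4; bus BusRdX Flush; mem=73
  op18 P2: load  L3 → I/O/S on L3; bus BusRd; mem=62
  op19 P2: store L3 := 77 → I/I/M on L3; bus BusUpgr Flush; mem=94
  op20 P1: load  L3 → I/S/O on L3; bus BusRd; mem=94
  op21 P0: load  L1 → S/O/S on L1; bus BusRd; mem=20
  op22 P1: store L3 := 86 → I/M/I on L3; bus BusUpgr Flush; mem=77
  op23 P1: store L3 := 84 → I/M/I on L3; bus (none); mem=77
  op24 P2: load  L3 → I/O/S on L3; bus BusRd; mem=77
  op25 P0: load  L3 → S/O/S on L3; bus BusRd; mem=77
  op26 P0: load  L3 → S/O/S on L3; bus (none); mem=77
  op27 P0: store L3 := 74 → M/I/I on L3; bus BusUpgr Flush; mem=84

invalidations = 2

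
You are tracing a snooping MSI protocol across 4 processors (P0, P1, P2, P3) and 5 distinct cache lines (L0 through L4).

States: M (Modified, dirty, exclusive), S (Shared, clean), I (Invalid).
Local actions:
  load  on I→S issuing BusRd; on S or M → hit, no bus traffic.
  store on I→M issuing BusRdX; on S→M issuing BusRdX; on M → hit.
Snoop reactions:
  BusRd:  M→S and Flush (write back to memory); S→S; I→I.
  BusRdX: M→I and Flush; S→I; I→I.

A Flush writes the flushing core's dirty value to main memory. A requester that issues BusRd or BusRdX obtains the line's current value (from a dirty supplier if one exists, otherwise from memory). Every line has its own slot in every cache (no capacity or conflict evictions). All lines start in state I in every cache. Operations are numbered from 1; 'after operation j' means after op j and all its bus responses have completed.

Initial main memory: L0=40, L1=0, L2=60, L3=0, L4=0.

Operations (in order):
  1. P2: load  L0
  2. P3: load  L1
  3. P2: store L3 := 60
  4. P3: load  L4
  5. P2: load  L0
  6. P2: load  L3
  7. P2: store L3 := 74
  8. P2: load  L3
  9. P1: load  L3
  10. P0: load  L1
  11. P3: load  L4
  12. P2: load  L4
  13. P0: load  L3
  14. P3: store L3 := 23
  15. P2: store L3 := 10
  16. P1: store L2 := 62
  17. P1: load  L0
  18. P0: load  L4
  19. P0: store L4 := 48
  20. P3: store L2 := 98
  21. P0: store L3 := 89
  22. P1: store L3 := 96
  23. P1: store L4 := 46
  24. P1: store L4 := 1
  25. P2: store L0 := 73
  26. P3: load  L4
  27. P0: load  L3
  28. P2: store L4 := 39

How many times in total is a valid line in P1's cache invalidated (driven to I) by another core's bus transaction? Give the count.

invalidations = 4

1. P2: load  L0  bus=[BusRd]  L0: P0=I P1=I P2=S P3=I  mem[L0]=40
2. P3: load  L1  bus=[BusRd]  L1: P0=I P1=I P2=I P3=S  mem[L1]=0
3. P2: store L3 := 60  bus=[BusRdX]  L3: P0=I P1=I P2=M P3=I  mem[L3]=0
4. P3: load  L4  bus=[BusRd]  L4: P0=I P1=I P2=I P3=S  mem[L4]=0
5. P2: load  L0  bus=[-]  L0: P0=I P1=I P2=S P3=I  mem[L0]=40
6. P2: load  L3  bus=[-]  L3: P0=I P1=I P2=M P3=I  mem[L3]=0
7. P2: store L3 := 74  bus=[-]  L3: P0=I P1=I P2=M P3=I  mem[L3]=0
8. P2: load  L3  bus=[-]  L3: P0=I P1=I P2=M P3=I  mem[L3]=0
9. P1: load  L3  bus=[BusRd,Flush]  L3: P0=I P1=S P2=S P3=I  mem[L3]=74
10. P0: load  L1  bus=[BusRd]  L1: P0=S P1=I P2=I P3=S  mem[L1]=0
11. P3: load  L4  bus=[-]  L4: P0=I P1=I P2=I P3=S  mem[L4]=0
12. P2: load  L4  bus=[BusRd]  L4: P0=I P1=I P2=S P3=S  mem[L4]=0
13. P0: load  L3  bus=[BusRd]  L3: P0=S P1=S P2=S P3=I  mem[L3]=74
14. P3: store L3 := 23  bus=[BusRdX]  L3: P0=I P1=I P2=I P3=M  mem[L3]=74
15. P2: store L3 := 10  bus=[BusRdX,Flush]  L3: P0=I P1=I P2=M P3=I  mem[L3]=23
16. P1: store L2 := 62  bus=[BusRdX]  L2: P0=I P1=M P2=I P3=I  mem[L2]=60
17. P1: load  L0  bus=[BusRd]  L0: P0=I P1=S P2=S P3=I  mem[L0]=40
18. P0: load  L4  bus=[BusRd]  L4: P0=S P1=I P2=S P3=S  mem[L4]=0
19. P0: store L4 := 48  bus=[BusRdX]  L4: P0=M P1=I P2=I P3=I  mem[L4]=0
20. P3: store L2 := 98  bus=[BusRdX,Flush]  L2: P0=I P1=I P2=I P3=M  mem[L2]=62
21. P0: store L3 := 89  bus=[BusRdX,Flush]  L3: P0=M P1=I P2=I P3=I  mem[L3]=10
22. P1: store L3 := 96  bus=[BusRdX,Flush]  L3: P0=I P1=M P2=I P3=I  mem[L3]=89
23. P1: store L4 := 46  bus=[BusRdX,Flush]  L4: P0=I P1=M P2=I P3=I  mem[L4]=48
24. P1: store L4 := 1  bus=[-]  L4: P0=I P1=M P2=I P3=I  mem[L4]=48
25. P2: store L0 := 73  bus=[BusRdX]  L0: P0=I P1=I P2=M P3=I  mem[L0]=40
26. P3: load  L4  bus=[BusRd,Flush]  L4: P0=I P1=S P2=I P3=S  mem[L4]=1
27. P0: load  L3  bus=[BusRd,Flush]  L3: P0=S P1=S P2=I P3=I  mem[L3]=96
28. P2: store L4 := 39  bus=[BusRdX]  L4: P0=I P1=I P2=M P3=I  mem[L4]=1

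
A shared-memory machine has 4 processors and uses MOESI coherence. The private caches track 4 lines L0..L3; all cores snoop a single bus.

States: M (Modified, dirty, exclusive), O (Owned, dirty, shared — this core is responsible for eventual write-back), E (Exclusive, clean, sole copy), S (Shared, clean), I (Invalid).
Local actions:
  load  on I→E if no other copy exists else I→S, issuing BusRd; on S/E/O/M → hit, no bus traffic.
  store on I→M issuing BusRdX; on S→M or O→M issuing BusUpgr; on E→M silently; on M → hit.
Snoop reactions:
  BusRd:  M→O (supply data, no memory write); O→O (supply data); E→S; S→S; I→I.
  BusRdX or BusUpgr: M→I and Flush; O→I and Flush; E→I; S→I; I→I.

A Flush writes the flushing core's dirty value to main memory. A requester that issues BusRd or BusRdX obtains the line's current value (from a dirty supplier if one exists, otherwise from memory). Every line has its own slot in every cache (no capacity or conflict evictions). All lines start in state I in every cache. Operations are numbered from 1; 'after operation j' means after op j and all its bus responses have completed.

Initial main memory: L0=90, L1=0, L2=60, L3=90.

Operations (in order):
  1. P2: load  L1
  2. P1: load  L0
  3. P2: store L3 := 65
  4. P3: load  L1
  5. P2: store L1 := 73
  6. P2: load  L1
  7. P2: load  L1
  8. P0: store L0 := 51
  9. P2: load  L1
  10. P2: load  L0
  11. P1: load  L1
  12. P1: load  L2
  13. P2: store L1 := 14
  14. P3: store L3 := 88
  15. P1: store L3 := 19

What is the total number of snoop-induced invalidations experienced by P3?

  op1 P2: load  L1 → I/I/E/I on L1; bus BusRd; mem=0
  op2 P1: load  L0 → I/E/I/I on L0; bus BusRd; mem=90
  op3 P2: store L3 := 65 → I/I/M/I on L3; bus BusRdX; mem=90
  op4 P3: load  L1 → I/I/S/S on L1; bus BusRd; mem=0
  op5 P2: store L1 := 73 → I/I/M/I on L1; bus BusUpgr; mem=0
  op6 P2: load  L1 → I/I/M/I on L1; bus (none); mem=0
  op7 P2: load  L1 → I/I/M/I on L1; bus (none); mem=0
  op8 P0: store L0 := 51 → M/I/I/I on L0; bus BusRdX; mem=90
  op9 P2: load  L1 → I/I/M/I on L1; bus (none); mem=0
  op10 P2: load  L0 → O/I/S/I on L0; bus BusRd; mem=90
  op11 P1: load  L1 → I/S/O/I on L1; bus BusRd; mem=0
  op12 P1: load  L2 → I/E/I/I on L2; bus BusRd; mem=60
  op13 P2: store L1 := 14 → I/I/M/I on L1; bus BusUpgr; mem=0
  op14 P3: store L3 := 88 → I/I/I/M on L3; bus BusRdX Flush; mem=65
  op15 P1: store L3 := 19 → I/M/I/I on L3; bus BusRdX Flush; mem=88

invalidations = 2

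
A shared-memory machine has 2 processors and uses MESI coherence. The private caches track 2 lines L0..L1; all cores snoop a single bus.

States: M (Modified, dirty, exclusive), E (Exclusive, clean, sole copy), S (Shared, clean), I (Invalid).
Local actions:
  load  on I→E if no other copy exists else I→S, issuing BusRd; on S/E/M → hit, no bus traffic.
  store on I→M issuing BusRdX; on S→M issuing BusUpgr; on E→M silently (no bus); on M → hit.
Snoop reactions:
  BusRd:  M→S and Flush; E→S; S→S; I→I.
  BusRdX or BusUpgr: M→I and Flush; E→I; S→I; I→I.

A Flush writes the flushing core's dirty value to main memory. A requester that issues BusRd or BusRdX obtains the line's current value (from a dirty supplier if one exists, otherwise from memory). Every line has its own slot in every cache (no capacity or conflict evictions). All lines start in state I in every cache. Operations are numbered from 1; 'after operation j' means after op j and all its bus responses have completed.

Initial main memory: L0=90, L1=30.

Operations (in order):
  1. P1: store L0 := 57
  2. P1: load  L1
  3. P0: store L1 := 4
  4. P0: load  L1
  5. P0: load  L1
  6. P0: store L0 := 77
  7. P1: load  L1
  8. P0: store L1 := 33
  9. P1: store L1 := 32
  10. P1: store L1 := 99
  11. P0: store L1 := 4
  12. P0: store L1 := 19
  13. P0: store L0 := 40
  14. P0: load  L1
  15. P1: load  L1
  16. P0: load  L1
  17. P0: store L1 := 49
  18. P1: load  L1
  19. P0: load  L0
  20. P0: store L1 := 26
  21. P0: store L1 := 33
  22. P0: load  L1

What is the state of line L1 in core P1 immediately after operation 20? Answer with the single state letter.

1. P1: store L0 := 57  bus=[BusRdX]  L0: P0=I P1=M  mem[L0]=90
2. P1: load  L1  bus=[BusRd]  L1: P0=I P1=E  mem[L1]=30
3. P0: store L1 := 4  bus=[BusRdX]  L1: P0=M P1=I  mem[L1]=30
4. P0: load  L1  bus=[-]  L1: P0=M P1=I  mem[L1]=30
5. P0: load  L1  bus=[-]  L1: P0=M P1=I  mem[L1]=30
6. P0: store L0 := 77  bus=[BusRdX,Flush]  L0: P0=M P1=I  mem[L0]=57
7. P1: load  L1  bus=[BusRd,Flush]  L1: P0=S P1=S  mem[L1]=4
8. P0: store L1 := 33  bus=[BusUpgr]  L1: P0=M P1=I  mem[L1]=4
9. P1: store L1 := 32  bus=[BusRdX,Flush]  L1: P0=I P1=M  mem[L1]=33
10. P1: store L1 := 99  bus=[-]  L1: P0=I P1=M  mem[L1]=33
11. P0: store L1 := 4  bus=[BusRdX,Flush]  L1: P0=M P1=I  mem[L1]=99
12. P0: store L1 := 19  bus=[-]  L1: P0=M P1=I  mem[L1]=99
13. P0: store L0 := 40  bus=[-]  L0: P0=M P1=I  mem[L0]=57
14. P0: load  L1  bus=[-]  L1: P0=M P1=I  mem[L1]=99
15. P1: load  L1  bus=[BusRd,Flush]  L1: P0=S P1=S  mem[L1]=19
16. P0: load  L1  bus=[-]  L1: P0=S P1=S  mem[L1]=19
17. P0: store L1 := 49  bus=[BusUpgr]  L1: P0=M P1=I  mem[L1]=19
18. P1: load  L1  bus=[BusRd,Flush]  L1: P0=S P1=S  mem[L1]=49
19. P0: load  L0  bus=[-]  L0: P0=M P1=I  mem[L0]=57
20. P0: store L1 := 26  bus=[BusUpgr]  L1: P0=M P1=I  mem[L1]=49
21. P0: store L1 := 33  bus=[-]  L1: P0=M P1=I  mem[L1]=49
22. P0: load  L1  bus=[-]  L1: P0=M P1=I  mem[L1]=49

state = I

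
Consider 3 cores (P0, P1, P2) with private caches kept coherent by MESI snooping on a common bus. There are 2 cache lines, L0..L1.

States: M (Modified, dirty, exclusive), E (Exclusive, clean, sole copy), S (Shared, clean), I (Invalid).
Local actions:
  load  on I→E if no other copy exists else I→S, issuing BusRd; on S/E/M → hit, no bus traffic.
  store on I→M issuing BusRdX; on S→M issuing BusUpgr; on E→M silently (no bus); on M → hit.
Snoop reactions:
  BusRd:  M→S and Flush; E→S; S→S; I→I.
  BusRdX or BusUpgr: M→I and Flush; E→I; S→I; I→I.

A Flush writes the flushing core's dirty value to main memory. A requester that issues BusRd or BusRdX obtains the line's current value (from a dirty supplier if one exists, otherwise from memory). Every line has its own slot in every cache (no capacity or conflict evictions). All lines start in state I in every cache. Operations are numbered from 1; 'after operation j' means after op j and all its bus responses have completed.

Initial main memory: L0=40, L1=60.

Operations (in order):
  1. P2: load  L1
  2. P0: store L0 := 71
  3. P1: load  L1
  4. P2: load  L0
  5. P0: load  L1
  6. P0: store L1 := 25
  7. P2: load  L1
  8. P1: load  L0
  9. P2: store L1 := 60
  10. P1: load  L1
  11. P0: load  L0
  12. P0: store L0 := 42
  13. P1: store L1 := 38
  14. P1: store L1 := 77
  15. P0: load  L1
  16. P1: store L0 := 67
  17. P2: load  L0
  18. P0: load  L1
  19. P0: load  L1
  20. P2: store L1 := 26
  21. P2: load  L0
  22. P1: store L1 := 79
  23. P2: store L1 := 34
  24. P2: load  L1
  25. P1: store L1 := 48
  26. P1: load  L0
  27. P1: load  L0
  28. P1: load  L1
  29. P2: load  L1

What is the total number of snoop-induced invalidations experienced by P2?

invalidations = 5

  op1 P2: load  L1 → I/I/E on L1; bus BusRd; mem=60
  op2 P0: store L0 := 71 → M/I/I on L0; bus BusRdX; mem=40
  op3 P1: load  L1 → I/S/S on L1; bus BusRd; mem=60
  op4 P2: load  L0 → S/I/S on L0; bus BusRd Flush; mem=71
  op5 P0: load  L1 → S/S/S on L1; bus BusRd; mem=60
  op6 P0: store L1 := 25 → M/I/I on L1; bus BusUpgr; mem=60
  op7 P2: load  L1 → S/I/S on L1; bus BusRd Flush; mem=25
  op8 P1: load  L0 → S/S/S on L0; bus BusRd; mem=71
  op9 P2: store L1 := 60 → I/I/M on L1; bus BusUpgr; mem=25
  op10 P1: load  L1 → I/S/S on L1; bus BusRd Flush; mem=60
  op11 P0: load  L0 → S/S/S on L0; bus (none); mem=71
  op12 P0: store L0 := 42 → M/I/I on L0; bus BusUpgr; mem=71
  op13 P1: store L1 := 38 → I/M/I on L1; bus BusUpgr; mem=60
  op14 P1: store L1 := 77 → I/M/I on L1; bus (none); mem=60
  op15 P0: load  L1 → S/S/I on L1; bus BusRd Flush; mem=77
  op16 P1: store L0 := 67 → I/M/I on L0; bus BusRdX Flush; mem=42
  op17 P2: load  L0 → I/S/S on L0; bus BusRd Flush; mem=67
  op18 P0: load  L1 → S/S/I on L1; bus (none); mem=77
  op19 P0: load  L1 → S/S/I on L1; bus (none); mem=77
  op20 P2: store L1 := 26 → I/I/M on L1; bus BusRdX; mem=77
  op21 P2: load  L0 → I/S/S on L0; bus (none); mem=67
  op22 P1: store L1 := 79 → I/M/I on L1; bus BusRdX Flush; mem=26
  op23 P2: store L1 := 34 → I/I/M on L1; bus BusRdX Flush; mem=79
  op24 P2: load  L1 → I/I/M on L1; bus (none); mem=79
  op25 P1: store L1 := 48 → I/M/I on L1; bus BusRdX Flush; mem=34
  op26 P1: load  L0 → I/S/S on L0; bus (none); mem=67
  op27 P1: load  L0 → I/S/S on L0; bus (none); mem=67
  op28 P1: load  L1 → I/M/I on L1; bus (none); mem=34
  op29 P2: load  L1 → I/S/S on L1; bus BusRd Flush; mem=48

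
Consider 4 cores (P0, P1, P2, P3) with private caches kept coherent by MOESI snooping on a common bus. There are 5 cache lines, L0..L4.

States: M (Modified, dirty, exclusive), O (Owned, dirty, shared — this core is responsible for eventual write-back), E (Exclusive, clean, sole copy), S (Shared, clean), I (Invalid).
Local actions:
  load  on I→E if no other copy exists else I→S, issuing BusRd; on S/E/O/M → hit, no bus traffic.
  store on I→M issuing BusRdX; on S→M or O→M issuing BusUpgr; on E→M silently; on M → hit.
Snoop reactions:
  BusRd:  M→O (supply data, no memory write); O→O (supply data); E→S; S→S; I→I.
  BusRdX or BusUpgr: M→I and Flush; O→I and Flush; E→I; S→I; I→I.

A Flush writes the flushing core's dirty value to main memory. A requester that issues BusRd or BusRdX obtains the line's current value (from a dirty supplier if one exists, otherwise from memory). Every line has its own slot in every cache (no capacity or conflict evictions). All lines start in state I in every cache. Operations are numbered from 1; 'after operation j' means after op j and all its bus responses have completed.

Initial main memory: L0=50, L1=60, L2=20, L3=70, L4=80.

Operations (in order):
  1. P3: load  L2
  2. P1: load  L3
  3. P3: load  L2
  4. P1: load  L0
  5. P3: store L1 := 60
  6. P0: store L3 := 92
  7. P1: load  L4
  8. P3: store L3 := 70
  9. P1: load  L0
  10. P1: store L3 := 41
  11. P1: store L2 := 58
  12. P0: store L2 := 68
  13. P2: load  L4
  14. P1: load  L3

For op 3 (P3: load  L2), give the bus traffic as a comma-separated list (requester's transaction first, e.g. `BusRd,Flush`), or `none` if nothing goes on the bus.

step 1: P3: load  L2  ⟶  IIIE  (L2)  txn=BusRd  M[L2]=20
step 2: P1: load  L3  ⟶  IEII  (L3)  txn=BusRd  M[L3]=70
step 3: P3: load  L2  ⟶  IIIE  (L2)  txn=∅  M[L2]=20
step 4: P1: load  L0  ⟶  IEII  (L0)  txn=BusRd  M[L0]=50
step 5: P3: store L1 := 60  ⟶  IIIM  (L1)  txn=BusRdX  M[L1]=60
step 6: P0: store L3 := 92  ⟶  MIII  (L3)  txn=BusRdX  M[L3]=70
step 7: P1: load  L4  ⟶  IEII  (L4)  txn=BusRd  M[L4]=80
step 8: P3: store L3 := 70  ⟶  IIIM  (L3)  txn=BusRdX+Flush  M[L3]=92
step 9: P1: load  L0  ⟶  IEII  (L0)  txn=∅  M[L0]=50
step 10: P1: store L3 := 41  ⟶  IMII  (L3)  txn=BusRdX+Flush  M[L3]=70
step 11: P1: store L2 := 58  ⟶  IMII  (L2)  txn=BusRdX  M[L2]=20
step 12: P0: store L2 := 68  ⟶  MIII  (L2)  txn=BusRdX+Flush  M[L2]=58
step 13: P2: load  L4  ⟶  ISSI  (L4)  txn=BusRd  M[L4]=80
step 14: P1: load  L3  ⟶  IMII  (L3)  txn=∅  M[L3]=70

bus = none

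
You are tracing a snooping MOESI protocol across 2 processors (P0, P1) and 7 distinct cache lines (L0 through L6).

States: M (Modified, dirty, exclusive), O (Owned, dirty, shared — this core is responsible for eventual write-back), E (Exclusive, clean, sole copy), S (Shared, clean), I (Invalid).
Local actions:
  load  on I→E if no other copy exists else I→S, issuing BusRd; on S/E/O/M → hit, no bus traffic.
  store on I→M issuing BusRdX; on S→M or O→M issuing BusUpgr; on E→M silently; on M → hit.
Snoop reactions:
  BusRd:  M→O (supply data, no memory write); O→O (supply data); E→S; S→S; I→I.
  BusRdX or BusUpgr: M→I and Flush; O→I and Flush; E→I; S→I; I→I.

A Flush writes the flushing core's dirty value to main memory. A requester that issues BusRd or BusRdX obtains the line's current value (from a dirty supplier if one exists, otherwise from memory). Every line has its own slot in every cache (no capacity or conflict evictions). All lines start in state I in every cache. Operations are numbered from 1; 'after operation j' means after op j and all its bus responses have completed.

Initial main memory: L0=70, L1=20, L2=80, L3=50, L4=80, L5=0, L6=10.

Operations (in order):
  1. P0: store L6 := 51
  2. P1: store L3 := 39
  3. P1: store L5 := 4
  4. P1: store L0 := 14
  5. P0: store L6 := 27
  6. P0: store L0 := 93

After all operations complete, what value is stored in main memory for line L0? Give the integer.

step 1: P0: store L6 := 51  ⟶  MI  (L6)  txn=BusRdX  M[L6]=10
step 2: P1: store L3 := 39  ⟶  IM  (L3)  txn=BusRdX  M[L3]=50
step 3: P1: store L5 := 4  ⟶  IM  (L5)  txn=BusRdX  M[L5]=0
step 4: P1: store L0 := 14  ⟶  IM  (L0)  txn=BusRdX  M[L0]=70
step 5: P0: store L6 := 27  ⟶  MI  (L6)  txn=∅  M[L6]=10
step 6: P0: store L0 := 93  ⟶  MI  (L0)  txn=BusRdX+Flush  M[L0]=14

memory[L0] = 14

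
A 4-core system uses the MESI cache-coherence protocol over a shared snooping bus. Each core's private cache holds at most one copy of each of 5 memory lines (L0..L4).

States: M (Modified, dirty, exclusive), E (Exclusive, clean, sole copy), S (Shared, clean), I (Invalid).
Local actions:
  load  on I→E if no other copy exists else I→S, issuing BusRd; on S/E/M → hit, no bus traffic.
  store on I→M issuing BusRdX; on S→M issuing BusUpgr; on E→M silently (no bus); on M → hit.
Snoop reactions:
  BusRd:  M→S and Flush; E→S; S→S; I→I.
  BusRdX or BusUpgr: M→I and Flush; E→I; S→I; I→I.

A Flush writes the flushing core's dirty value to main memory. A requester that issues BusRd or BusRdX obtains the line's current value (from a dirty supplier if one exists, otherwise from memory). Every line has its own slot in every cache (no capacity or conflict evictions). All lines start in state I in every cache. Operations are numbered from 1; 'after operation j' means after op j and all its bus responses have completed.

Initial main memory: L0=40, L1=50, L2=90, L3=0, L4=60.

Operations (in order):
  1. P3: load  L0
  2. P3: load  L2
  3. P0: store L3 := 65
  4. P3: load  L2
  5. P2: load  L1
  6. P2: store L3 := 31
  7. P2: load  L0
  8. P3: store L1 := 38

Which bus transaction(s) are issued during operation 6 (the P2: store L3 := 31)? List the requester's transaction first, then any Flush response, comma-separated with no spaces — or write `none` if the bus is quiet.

[1] P3: load  L0 | P0:I, P1:I, P2:I, P3:E(40) | bus: BusRd
[2] P3: load  L2 | P0:I, P1:I, P2:I, P3:E(90) | bus: BusRd
[3] P0: store L3 := 65 | P0:M(65), P1:I, P2:I, P3:I | bus: BusRdX
[4] P3: load  L2 | P0:I, P1:I, P2:I, P3:E(90) | bus: none
[5] P2: load  L1 | P0:I, P1:I, P2:E(50), P3:I | bus: BusRd
[6] P2: store L3 := 31 | P0:I, P1:I, P2:M(31), P3:I | bus: BusRdX,Flush
[7] P2: load  L0 | P0:I, P1:I, P2:S(40), P3:S(40) | bus: BusRd
[8] P3: store L1 := 38 | P0:I, P1:I, P2:I, P3:M(38) | bus: BusRdX

bus = BusRdX,Flush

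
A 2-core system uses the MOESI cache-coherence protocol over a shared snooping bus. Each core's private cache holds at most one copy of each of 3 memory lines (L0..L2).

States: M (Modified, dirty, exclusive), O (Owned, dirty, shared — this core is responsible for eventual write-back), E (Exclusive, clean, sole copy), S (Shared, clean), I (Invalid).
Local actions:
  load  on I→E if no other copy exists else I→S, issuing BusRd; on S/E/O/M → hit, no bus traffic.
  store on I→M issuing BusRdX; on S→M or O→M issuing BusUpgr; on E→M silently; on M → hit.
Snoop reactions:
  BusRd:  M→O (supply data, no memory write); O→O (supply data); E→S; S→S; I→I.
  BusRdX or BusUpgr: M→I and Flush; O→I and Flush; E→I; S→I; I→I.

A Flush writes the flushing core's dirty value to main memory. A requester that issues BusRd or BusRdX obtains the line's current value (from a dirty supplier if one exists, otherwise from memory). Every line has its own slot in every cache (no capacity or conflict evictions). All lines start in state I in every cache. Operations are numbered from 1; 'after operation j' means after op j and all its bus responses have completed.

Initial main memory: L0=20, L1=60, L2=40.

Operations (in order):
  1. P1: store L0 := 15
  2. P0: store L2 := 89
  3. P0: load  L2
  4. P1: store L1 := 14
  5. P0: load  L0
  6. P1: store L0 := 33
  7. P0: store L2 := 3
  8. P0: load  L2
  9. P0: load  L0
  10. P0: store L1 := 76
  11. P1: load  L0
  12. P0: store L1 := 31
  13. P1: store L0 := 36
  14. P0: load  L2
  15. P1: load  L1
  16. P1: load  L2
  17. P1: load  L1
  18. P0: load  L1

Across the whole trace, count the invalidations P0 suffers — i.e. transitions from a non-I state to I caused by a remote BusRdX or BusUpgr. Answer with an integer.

invalidations = 2

[1] P1: store L0 := 15 | P0:I, P1:M(15) | bus: BusRdX
[2] P0: store L2 := 89 | P0:M(89), P1:I | bus: BusRdX
[3] P0: load  L2 | P0:M(89), P1:I | bus: none
[4] P1: store L1 := 14 | P0:I, P1:M(14) | bus: BusRdX
[5] P0: load  L0 | P0:S(15), P1:O(15) | bus: BusRd
[6] P1: store L0 := 33 | P0:I, P1:M(33) | bus: BusUpgr
[7] P0: store L2 := 3 | P0:M(3), P1:I | bus: none
[8] P0: load  L2 | P0:M(3), P1:I | bus: none
[9] P0: load  L0 | P0:S(33), P1:O(33) | bus: BusRd
[10] P0: store L1 := 76 | P0:M(76), P1:I | bus: BusRdX,Flush
[11] P1: load  L0 | P0:S(33), P1:O(33) | bus: none
[12] P0: store L1 := 31 | P0:M(31), P1:I | bus: none
[13] P1: store L0 := 36 | P0:I, P1:M(36) | bus: BusUpgr
[14] P0: load  L2 | P0:M(3), P1:I | bus: none
[15] P1: load  L1 | P0:O(31), P1:S(31) | bus: BusRd
[16] P1: load  L2 | P0:O(3), P1:S(3) | bus: BusRd
[17] P1: load  L1 | P0:O(31), P1:S(31) | bus: none
[18] P0: load  L1 | P0:O(31), P1:S(31) | bus: none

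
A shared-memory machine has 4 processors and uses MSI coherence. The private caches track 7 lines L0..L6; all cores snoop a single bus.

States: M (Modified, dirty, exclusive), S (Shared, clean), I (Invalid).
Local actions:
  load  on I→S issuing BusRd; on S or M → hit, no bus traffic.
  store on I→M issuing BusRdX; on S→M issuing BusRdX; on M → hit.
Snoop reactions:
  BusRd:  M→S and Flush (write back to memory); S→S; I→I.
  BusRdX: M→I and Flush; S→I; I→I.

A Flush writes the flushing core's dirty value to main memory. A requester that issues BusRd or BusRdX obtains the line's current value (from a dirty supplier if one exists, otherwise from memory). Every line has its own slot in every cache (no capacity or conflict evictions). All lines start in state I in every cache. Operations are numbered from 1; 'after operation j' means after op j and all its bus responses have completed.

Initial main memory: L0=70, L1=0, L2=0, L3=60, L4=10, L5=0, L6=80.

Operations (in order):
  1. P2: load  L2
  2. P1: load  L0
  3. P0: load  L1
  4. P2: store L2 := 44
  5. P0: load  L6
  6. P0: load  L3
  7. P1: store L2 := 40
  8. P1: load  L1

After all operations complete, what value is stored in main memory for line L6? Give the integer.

memory[L6] = 80

step 1: P2: load  L2  ⟶  IISI  (L2)  txn=BusRd  M[L2]=0
step 2: P1: load  L0  ⟶  ISII  (L0)  txn=BusRd  M[L0]=70
step 3: P0: load  L1  ⟶  SIII  (L1)  txn=BusRd  M[L1]=0
step 4: P2: store L2 := 44  ⟶  IIMI  (L2)  txn=BusRdX  M[L2]=0
step 5: P0: load  L6  ⟶  SIII  (L6)  txn=BusRd  M[L6]=80
step 6: P0: load  L3  ⟶  SIII  (L3)  txn=BusRd  M[L3]=60
step 7: P1: store L2 := 40  ⟶  IMII  (L2)  txn=BusRdX+Flush  M[L2]=44
step 8: P1: load  L1  ⟶  SSII  (L1)  txn=BusRd  M[L1]=0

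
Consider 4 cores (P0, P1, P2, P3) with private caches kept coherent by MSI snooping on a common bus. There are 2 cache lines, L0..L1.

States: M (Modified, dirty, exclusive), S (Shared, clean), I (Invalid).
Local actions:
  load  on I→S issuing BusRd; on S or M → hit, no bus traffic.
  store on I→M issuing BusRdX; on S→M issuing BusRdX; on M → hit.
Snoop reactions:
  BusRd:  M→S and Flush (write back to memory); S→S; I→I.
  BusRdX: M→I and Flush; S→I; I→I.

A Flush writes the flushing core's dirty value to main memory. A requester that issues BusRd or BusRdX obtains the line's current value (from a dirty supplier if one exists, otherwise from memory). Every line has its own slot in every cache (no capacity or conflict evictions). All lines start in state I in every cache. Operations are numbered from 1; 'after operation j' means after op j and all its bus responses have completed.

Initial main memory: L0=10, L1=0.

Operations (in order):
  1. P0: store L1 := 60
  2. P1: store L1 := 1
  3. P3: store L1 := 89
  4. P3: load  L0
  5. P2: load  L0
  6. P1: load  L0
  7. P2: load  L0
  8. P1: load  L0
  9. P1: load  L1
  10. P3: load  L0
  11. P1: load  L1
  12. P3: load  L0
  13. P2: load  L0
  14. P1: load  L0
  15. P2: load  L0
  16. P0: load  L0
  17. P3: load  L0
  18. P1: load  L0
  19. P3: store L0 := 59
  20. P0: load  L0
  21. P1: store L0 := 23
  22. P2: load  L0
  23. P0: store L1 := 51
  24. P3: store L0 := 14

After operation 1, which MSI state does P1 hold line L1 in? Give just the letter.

[1] P0: store L1 := 60 | P0:M(60), P1:I, P2:I, P3:I | bus: BusRdX
[2] P1: store L1 := 1 | P0:I, P1:M(1), P2:I, P3:I | bus: BusRdX,Flush
[3] P3: store L1 := 89 | P0:I, P1:I, P2:I, P3:M(89) | bus: BusRdX,Flush
[4] P3: load  L0 | P0:I, P1:I, P2:I, P3:S(10) | bus: BusRd
[5] P2: load  L0 | P0:I, P1:I, P2:S(10), P3:S(10) | bus: BusRd
[6] P1: load  L0 | P0:I, P1:S(10), P2:S(10), P3:S(10) | bus: BusRd
[7] P2: load  L0 | P0:I, P1:S(10), P2:S(10), P3:S(10) | bus: none
[8] P1: load  L0 | P0:I, P1:S(10), P2:S(10), P3:S(10) | bus: none
[9] P1: load  L1 | P0:I, P1:S(89), P2:I, P3:S(89) | bus: BusRd,Flush
[10] P3: load  L0 | P0:I, P1:S(10), P2:S(10), P3:S(10) | bus: none
[11] P1: load  L1 | P0:I, P1:S(89), P2:I, P3:S(89) | bus: none
[12] P3: load  L0 | P0:I, P1:S(10), P2:S(10), P3:S(10) | bus: none
[13] P2: load  L0 | P0:I, P1:S(10), P2:S(10), P3:S(10) | bus: none
[14] P1: load  L0 | P0:I, P1:S(10), P2:S(10), P3:S(10) | bus: none
[15] P2: load  L0 | P0:I, P1:S(10), P2:S(10), P3:S(10) | bus: none
[16] P0: load  L0 | P0:S(10), P1:S(10), P2:S(10), P3:S(10) | bus: BusRd
[17] P3: load  L0 | P0:S(10), P1:S(10), P2:S(10), P3:S(10) | bus: none
[18] P1: load  L0 | P0:S(10), P1:S(10), P2:S(10), P3:S(10) | bus: none
[19] P3: store L0 := 59 | P0:I, P1:I, P2:I, P3:M(59) | bus: BusRdX
[20] P0: load  L0 | P0:S(59), P1:I, P2:I, P3:S(59) | bus: BusRd,Flush
[21] P1: store L0 := 23 | P0:I, P1:M(23), P2:I, P3:I | bus: BusRdX
[22] P2: load  L0 | P0:I, P1:S(23), P2:S(23), P3:I | bus: BusRd,Flush
[23] P0: store L1 := 51 | P0:M(51), P1:I, P2:I, P3:I | bus: BusRdX
[24] P3: store L0 := 14 | P0:I, P1:I, P2:I, P3:M(14) | bus: BusRdX

state = I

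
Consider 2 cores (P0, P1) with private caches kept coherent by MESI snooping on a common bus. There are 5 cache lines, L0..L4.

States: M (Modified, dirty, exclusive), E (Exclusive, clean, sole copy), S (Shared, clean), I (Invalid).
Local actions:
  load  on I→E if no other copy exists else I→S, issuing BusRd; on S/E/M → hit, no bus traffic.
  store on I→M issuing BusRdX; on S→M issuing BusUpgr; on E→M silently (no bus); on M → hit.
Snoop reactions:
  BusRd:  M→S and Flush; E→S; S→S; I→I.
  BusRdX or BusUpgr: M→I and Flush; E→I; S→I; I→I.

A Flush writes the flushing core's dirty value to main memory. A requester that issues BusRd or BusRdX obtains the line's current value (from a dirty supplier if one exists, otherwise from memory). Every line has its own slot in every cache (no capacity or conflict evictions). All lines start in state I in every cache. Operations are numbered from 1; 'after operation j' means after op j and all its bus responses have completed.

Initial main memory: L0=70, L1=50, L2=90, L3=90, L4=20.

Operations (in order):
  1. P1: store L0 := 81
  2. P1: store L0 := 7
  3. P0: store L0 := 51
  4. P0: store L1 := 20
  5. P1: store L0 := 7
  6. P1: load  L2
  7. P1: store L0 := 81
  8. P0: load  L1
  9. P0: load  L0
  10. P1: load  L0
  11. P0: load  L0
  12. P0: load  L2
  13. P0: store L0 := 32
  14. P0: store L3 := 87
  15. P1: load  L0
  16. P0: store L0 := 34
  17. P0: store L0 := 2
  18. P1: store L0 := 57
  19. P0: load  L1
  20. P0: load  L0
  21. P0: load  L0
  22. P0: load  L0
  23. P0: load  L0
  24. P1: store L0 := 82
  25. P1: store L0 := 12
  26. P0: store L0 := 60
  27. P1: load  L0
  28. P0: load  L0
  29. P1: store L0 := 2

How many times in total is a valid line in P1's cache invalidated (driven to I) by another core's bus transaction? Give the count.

  op1 P1: store L0 := 81 → I/M on L0; bus BusRdX; mem=70
  op2 P1: store L0 := 7 → I/M on L0; bus (none); mem=70
  op3 P0: store L0 := 51 → M/I on L0; bus BusRdX Flush; mem=7
  op4 P0: store L1 := 20 → M/I on L1; bus BusRdX; mem=50
  op5 P1: store L0 := 7 → I/M on L0; bus BusRdX Flush; mem=51
  op6 P1: load  L2 → I/E on L2; bus BusRd; mem=90
  op7 P1: store L0 := 81 → I/M on L0; bus (none); mem=51
  op8 P0: load  L1 → M/I on L1; bus (none); mem=50
  op9 P0: load  L0 → S/S on L0; bus BusRd Flush; mem=81
  op10 P1: load  L0 → S/S on L0; bus (none); mem=81
  op11 P0: load  L0 → S/S on L0; bus (none); mem=81
  op12 P0: load  L2 → S/S on L2; bus BusRd; mem=90
  op13 P0: store L0 := 32 → M/I on L0; bus BusUpgr; mem=81
  op14 P0: store L3 := 87 → M/I on L3; bus BusRdX; mem=90
  op15 P1: load  L0 → S/S on L0; bus BusRd Flush; mem=32
  op16 P0: store L0 := 34 → M/I on L0; bus BusUpgr; mem=32
  op17 P0: store L0 := 2 → M/I on L0; bus (none); mem=32
  op18 P1: store L0 := 57 → I/M on L0; bus BusRdX Flush; mem=2
  op19 P0: load  L1 → M/I on L1; bus (none); mem=50
  op20 P0: load  L0 → S/S on L0; bus BusRd Flush; mem=57
  op21 P0: load  L0 → S/S on L0; bus (none); mem=57
  op22 P0: load  L0 → S/S on L0; bus (none); mem=57
  op23 P0: load  L0 → S/S on L0; bus (none); mem=57
  op24 P1: store L0 := 82 → I/M on L0; bus BusUpgr; mem=57
  op25 P1: store L0 := 12 → I/M on L0; bus (none); mem=57
  op26 P0: store L0 := 60 → M/I on L0; bus BusRdX Flush; mem=12
  op27 P1: load  L0 → S/S on L0; bus BusRd Flush; mem=60
  op28 P0: load  L0 → S/S on L0; bus (none); mem=60
  op29 P1: store L0 := 2 → I/M on L0; bus BusUpgr; mem=60

invalidations = 4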